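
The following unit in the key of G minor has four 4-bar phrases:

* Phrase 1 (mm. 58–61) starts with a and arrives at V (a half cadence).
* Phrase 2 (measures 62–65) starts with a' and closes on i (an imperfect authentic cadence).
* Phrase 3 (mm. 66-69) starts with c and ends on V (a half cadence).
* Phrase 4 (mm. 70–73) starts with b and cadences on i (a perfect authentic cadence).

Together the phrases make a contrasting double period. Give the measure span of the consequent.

measures 66–73

In a double period the first pair of phrases (ending imperfect authentic cadence) is the large antecedent and the second pair (ending perfect authentic cadence) is the large consequent; the consequent is measures 66–73.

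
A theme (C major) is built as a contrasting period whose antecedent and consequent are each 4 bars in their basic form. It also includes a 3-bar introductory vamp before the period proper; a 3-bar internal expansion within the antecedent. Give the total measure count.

14 measures

Basic contrasting period: 4 + 4 = 8 bars.
8 (basic form) + 3 (introduction) + 3 (internal expansion) = 14.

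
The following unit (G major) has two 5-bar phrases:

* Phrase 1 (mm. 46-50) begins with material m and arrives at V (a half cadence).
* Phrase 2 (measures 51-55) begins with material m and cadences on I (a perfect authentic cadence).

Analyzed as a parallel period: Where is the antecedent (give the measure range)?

measures 46–50

The antecedent is the phrase ending with the weaker cadence (half cadence, phrase 1) and the consequent the one ending more conclusively (perfect authentic cadence, phrase 2); the antecedent is mm. 46–50.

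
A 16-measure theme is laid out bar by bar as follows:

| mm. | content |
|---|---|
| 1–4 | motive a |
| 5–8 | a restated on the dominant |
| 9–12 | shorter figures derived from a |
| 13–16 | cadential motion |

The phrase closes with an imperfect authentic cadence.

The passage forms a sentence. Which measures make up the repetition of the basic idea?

The presentation of a sentence is the basic idea (mm. 1-4) plus its repetition (measures 5-8); the repetition of the basic idea is therefore measures 5–8.

measures 5–8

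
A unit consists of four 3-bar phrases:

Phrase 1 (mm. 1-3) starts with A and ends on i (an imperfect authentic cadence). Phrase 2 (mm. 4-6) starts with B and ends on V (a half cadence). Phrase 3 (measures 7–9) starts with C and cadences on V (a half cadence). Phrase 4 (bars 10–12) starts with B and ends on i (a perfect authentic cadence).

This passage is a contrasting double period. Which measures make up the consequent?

measures 7–12

In a double period the four phrases pair into a large antecedent (phrases 1–2, ending half cadence) and a large consequent (phrases 3–4, ending perfect authentic cadence). The consequent spans bars 7-12.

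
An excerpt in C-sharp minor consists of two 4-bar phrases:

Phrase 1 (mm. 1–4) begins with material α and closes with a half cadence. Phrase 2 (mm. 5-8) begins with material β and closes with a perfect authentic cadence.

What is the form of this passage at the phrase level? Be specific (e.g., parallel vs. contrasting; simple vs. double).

Phrase 1 ends with a half cadence (weaker) and phrase 2 with a perfect authentic cadence (stronger): antecedent + consequent = a period.
The two phrases open with different material (α / β), so the period is contrasting.

contrasting period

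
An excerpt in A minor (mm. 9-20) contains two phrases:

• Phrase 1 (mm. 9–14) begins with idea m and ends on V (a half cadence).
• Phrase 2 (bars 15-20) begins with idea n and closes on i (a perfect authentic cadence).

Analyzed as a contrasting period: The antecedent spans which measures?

measures 9–14

The antecedent is the phrase ending with the weaker cadence (half cadence, phrase 1) and the consequent the one ending more conclusively (perfect authentic cadence, phrase 2); the antecedent is bars 9–14.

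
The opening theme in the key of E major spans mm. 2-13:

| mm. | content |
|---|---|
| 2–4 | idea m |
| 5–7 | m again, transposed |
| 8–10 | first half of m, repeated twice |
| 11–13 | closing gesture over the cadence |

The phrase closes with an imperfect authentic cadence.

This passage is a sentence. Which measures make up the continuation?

After the presentation (measures 2–7), the continuation covers the fragmentation through the cadence: mm. 8–13.

measures 8–13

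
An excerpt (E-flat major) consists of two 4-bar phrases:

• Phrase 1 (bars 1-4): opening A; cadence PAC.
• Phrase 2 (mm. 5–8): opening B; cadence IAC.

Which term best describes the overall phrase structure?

phrase group

The second phrase closes with an imperfect authentic cadence, which is not stronger than the first phrase's perfect authentic cadence; without a weak→strong cadential pair there is no antecedent–consequent relationship, so this is a phrase group rather than a period.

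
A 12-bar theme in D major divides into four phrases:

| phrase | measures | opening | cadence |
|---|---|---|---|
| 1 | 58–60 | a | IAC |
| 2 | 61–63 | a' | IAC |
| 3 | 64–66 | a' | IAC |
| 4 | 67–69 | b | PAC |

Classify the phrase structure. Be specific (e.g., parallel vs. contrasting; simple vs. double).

Four phrases in two halves: the first half (mm. 58–63) ends with an imperfect authentic cadence, the second (bars 64-69) with a perfect authentic cadence — a large antecedent–consequent pair, i.e. a double period.
Phrase 3 begins with the same material as phrase 1, making it parallel.

parallel double period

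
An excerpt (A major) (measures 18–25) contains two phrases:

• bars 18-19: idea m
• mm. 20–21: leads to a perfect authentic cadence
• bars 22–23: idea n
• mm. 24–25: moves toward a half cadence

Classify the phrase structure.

The second phrase closes with a half cadence, which is not stronger than the first phrase's perfect authentic cadence; without a weak→strong cadential pair there is no antecedent–consequent relationship, so this is a phrase group rather than a period.

phrase group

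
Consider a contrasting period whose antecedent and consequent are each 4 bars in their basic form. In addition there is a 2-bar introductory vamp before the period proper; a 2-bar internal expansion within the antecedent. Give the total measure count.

Basic contrasting period: 4 + 4 = 8 bars.
8 (basic form) + 2 (introduction) + 2 (internal expansion) = 12.

12 measures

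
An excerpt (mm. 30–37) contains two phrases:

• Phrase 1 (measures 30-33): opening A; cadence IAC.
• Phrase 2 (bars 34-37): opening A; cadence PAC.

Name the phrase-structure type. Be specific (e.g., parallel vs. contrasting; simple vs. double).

Phrase 1 ends with an imperfect authentic cadence (weaker) and phrase 2 with a perfect authentic cadence (stronger): antecedent + consequent = a period.
The two phrases open with the same material (A / A), so the period is parallel.

parallel period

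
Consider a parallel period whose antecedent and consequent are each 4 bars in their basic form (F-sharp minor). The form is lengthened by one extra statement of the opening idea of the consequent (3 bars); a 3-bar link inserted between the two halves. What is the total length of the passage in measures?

Basic parallel period: 4 + 4 = 8 bars.
8 (basic form) + 3 (extra statement) + 3 (link) = 14.

14 measures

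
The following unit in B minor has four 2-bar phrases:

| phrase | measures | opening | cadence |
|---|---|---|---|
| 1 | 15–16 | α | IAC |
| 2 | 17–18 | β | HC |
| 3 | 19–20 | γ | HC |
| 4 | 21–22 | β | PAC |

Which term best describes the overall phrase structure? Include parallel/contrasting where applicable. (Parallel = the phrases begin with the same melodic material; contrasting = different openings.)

contrasting double period

Four phrases in two halves: the first half (mm. 15–18) ends with a half cadence, the second (measures 19-22) with a perfect authentic cadence — a large antecedent–consequent pair, i.e. a double period.
Phrase 3 begins with different material from phrase 1, making it contrasting.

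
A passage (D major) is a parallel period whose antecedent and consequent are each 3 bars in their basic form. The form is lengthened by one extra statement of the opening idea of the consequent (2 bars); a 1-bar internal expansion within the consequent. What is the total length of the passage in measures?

Basic parallel period: 3 + 3 = 6 bars.
6 (basic form) + 2 (extra statement) + 1 (internal expansion) = 9.

9 measures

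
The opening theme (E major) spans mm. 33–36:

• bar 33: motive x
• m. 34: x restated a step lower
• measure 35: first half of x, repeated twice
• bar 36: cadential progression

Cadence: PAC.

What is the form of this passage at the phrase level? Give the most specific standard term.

sentence

Basic idea (measure 33) + its repetition (m. 34) form the presentation; fragmentation and cadence (bars 35-36) form the continuation — the 4-bar whole is a sentence.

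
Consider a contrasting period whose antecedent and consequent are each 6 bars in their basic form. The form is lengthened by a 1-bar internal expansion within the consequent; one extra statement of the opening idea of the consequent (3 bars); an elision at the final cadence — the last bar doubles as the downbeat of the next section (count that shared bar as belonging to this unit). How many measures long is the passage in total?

16 measures

Basic contrasting period: 6 + 6 = 12 bars.
12 (basic form) + 1 (internal expansion) + 3 (extra statement) = 16.
The elision shares a bar with the next section but does not change this unit's count.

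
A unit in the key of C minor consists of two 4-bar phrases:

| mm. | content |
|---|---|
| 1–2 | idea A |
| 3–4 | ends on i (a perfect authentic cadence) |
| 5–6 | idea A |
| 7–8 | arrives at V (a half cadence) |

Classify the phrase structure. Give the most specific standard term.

The second phrase closes with a half cadence, which is not stronger than the first phrase's perfect authentic cadence; without a weak→strong cadential pair there is no antecedent–consequent relationship, so this is a phrase group rather than a period.

phrase group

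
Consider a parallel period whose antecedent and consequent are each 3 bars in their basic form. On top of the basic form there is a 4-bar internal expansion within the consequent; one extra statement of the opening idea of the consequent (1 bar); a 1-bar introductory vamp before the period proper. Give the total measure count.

Basic parallel period: 3 + 3 = 6 bars.
6 (basic form) + 4 (internal expansion) + 1 (extra statement) + 1 (introduction) = 12.

12 measures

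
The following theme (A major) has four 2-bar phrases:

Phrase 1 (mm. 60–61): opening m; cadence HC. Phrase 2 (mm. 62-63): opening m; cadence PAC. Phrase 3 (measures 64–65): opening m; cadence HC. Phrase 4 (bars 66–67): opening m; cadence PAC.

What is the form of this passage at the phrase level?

repeated period

The cadence pattern HC–PAC–HC–PAC is weak–strong twice, and phrases 3–4 restate phrases 1–2: a period heard twice, not a double period (which would end weakly at phrase 2).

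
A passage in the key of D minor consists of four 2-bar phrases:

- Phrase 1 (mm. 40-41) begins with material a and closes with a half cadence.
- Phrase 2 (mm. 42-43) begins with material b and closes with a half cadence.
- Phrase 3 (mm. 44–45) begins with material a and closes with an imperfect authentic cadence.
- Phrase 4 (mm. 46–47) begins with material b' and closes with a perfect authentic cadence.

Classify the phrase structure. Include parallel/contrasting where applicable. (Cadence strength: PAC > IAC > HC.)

parallel double period

Four phrases in two halves: the first half (mm. 40-43) ends with a half cadence, the second (mm. 44-47) with a perfect authentic cadence — a large antecedent–consequent pair, i.e. a double period.
Phrase 3 begins with the same material as phrase 1, making it parallel.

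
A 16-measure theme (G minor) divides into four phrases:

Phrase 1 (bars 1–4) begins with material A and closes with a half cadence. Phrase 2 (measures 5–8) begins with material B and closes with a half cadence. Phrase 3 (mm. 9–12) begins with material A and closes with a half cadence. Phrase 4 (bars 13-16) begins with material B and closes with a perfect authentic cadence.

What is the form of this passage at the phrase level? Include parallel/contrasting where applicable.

parallel double period

Four phrases in two halves: the first half (bars 1–8) ends with a half cadence, the second (mm. 9–16) with a perfect authentic cadence — a large antecedent–consequent pair, i.e. a double period.
Phrase 3 begins with the same material as phrase 1, making it parallel.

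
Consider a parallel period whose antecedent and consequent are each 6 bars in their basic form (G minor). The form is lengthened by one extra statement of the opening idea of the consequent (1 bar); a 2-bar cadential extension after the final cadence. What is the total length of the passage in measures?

Basic parallel period: 6 + 6 = 12 bars.
12 (basic form) + 1 (extra statement) + 2 (cadential extension) = 15.

15 measures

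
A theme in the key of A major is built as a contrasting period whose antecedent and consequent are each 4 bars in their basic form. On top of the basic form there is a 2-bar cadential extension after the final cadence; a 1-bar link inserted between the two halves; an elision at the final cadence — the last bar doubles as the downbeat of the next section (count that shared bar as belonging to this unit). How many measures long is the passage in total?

Basic contrasting period: 4 + 4 = 8 bars.
8 (basic form) + 2 (cadential extension) + 1 (link) = 11.
The elision shares a bar with the next section but does not change this unit's count.

11 measures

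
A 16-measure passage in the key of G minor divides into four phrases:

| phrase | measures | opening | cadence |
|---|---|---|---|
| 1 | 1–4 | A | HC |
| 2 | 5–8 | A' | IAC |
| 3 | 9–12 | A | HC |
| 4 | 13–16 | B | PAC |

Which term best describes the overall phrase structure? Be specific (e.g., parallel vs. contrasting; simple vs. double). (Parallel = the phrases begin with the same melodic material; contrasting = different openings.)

Four phrases in two halves: the first half (mm. 1–8) ends with an imperfect authentic cadence, the second (mm. 9-16) with a perfect authentic cadence — a large antecedent–consequent pair, i.e. a double period.
Phrase 3 begins with the same material as phrase 1, making it parallel.

parallel double period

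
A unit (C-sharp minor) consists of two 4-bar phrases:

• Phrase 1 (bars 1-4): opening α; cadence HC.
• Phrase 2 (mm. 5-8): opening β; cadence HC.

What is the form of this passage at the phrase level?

The second phrase closes with a half cadence, which is not stronger than the first phrase's half cadence; without a weak→strong cadential pair there is no antecedent–consequent relationship, so this is a phrase group rather than a period.

phrase group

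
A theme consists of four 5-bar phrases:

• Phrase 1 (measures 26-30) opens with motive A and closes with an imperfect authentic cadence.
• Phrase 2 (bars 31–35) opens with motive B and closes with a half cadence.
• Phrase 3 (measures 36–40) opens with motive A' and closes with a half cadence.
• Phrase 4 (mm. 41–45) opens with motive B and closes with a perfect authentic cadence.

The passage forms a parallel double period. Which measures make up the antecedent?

In a double period the first pair of phrases (ending half cadence) is the large antecedent and the second pair (ending perfect authentic cadence) is the large consequent; the antecedent is measures 26–35.

measures 26–35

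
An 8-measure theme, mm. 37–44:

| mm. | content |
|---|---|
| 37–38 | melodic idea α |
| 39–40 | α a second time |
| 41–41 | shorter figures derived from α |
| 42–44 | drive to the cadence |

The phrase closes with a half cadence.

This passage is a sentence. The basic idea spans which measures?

The presentation of a sentence is the basic idea (bars 37-38) plus its repetition (bars 39–40); the basic idea is therefore bars 37–38.

measures 37–38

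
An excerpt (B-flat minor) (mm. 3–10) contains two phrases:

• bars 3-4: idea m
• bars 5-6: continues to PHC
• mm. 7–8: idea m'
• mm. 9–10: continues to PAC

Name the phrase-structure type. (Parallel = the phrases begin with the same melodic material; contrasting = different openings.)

Phrase 1 ends with a Phrygian half cadence (weaker) and phrase 2 with a perfect authentic cadence (stronger): antecedent + consequent = a period.
The two phrases open with the same material (m / m'), so the period is parallel.

parallel period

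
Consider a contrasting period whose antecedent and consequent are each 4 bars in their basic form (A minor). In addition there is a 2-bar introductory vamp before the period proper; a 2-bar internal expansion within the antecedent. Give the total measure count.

Basic contrasting period: 4 + 4 = 8 bars.
8 (basic form) + 2 (introduction) + 2 (internal expansion) = 12.

12 measures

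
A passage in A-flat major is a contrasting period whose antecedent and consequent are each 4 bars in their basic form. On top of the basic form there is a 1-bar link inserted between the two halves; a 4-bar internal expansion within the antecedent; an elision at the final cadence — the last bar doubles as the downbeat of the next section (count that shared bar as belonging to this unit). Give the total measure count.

Basic contrasting period: 4 + 4 = 8 bars.
8 (basic form) + 1 (link) + 4 (internal expansion) = 13.
The elision shares a bar with the next section but does not change this unit's count.

13 measures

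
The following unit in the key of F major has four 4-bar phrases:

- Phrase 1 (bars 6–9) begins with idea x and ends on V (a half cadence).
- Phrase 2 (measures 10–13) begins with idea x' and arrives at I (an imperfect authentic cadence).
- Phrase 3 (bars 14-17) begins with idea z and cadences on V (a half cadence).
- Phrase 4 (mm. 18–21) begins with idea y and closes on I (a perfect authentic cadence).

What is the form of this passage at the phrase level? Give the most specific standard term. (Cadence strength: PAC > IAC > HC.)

contrasting double period

Four phrases in two halves: the first half (mm. 6–13) ends with an imperfect authentic cadence, the second (measures 14–21) with a perfect authentic cadence — a large antecedent–consequent pair, i.e. a double period.
Phrase 3 begins with different material from phrase 1, making it contrasting.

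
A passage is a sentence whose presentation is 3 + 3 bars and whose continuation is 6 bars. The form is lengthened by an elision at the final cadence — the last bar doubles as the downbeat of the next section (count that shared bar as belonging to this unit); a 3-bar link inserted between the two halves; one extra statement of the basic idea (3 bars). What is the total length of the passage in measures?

Basic sentence: 3 + 3 + 6 = 12 bars.
12 (basic form) + 3 (link) + 3 (extra statement) = 18.
The elision shares a bar with the next section but does not change this unit's count.

18 measures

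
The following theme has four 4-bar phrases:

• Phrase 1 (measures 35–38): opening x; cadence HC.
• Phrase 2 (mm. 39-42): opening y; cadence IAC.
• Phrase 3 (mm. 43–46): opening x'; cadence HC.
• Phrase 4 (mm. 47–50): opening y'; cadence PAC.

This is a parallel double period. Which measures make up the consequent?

measures 43–50

In a double period the first pair of phrases (ending imperfect authentic cadence) is the large antecedent and the second pair (ending perfect authentic cadence) is the large consequent; the consequent is measures 43–50.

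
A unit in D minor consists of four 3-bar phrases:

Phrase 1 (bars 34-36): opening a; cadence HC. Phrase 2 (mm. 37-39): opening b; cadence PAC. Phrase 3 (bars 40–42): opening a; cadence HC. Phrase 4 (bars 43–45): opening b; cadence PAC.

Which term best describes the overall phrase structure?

The cadence pattern HC–PAC–HC–PAC is weak–strong twice, and phrases 3–4 restate phrases 1–2: a period heard twice, not a double period (which would end weakly at phrase 2).

repeated period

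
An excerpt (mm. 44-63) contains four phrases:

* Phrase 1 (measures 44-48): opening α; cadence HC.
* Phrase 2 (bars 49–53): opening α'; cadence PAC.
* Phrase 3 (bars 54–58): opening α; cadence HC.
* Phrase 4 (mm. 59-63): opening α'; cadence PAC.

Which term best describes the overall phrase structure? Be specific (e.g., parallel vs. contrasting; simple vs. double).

The cadence pattern HC–PAC–HC–PAC is weak–strong twice, and phrases 3–4 restate phrases 1–2: a period heard twice, not a double period (which would end weakly at phrase 2).

repeated period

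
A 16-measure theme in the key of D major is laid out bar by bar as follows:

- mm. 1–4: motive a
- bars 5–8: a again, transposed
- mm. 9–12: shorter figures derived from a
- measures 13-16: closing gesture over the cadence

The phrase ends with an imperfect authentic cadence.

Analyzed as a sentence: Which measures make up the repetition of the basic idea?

measures 5–8

The presentation of a sentence is the basic idea (mm. 1–4) plus its repetition (measures 5–8); the repetition of the basic idea is therefore mm. 5-8.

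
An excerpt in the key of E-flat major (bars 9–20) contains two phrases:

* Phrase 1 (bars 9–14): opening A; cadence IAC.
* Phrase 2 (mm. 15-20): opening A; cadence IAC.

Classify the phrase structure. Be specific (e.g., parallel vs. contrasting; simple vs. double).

repeated phrase

Both phrases have the same opening (A) and the same cadence (imperfect authentic cadence): the second is a restatement, not a consequent, so this is a repeated phrase rather than a period.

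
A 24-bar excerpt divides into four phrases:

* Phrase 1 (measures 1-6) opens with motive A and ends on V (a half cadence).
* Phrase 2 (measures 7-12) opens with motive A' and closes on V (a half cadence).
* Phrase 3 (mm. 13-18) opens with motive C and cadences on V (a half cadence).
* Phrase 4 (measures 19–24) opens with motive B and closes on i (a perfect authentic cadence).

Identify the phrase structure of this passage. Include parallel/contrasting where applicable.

Four phrases in two halves: the first half (measures 1-12) ends with a half cadence, the second (measures 13–24) with a perfect authentic cadence — a large antecedent–consequent pair, i.e. a double period.
Phrase 3 begins with different material from phrase 1, making it contrasting.

contrasting double period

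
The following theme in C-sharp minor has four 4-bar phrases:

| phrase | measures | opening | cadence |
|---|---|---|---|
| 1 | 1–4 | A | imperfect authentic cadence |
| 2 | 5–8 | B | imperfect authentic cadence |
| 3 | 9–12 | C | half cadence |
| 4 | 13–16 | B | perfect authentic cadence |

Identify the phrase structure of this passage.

Four phrases in two halves: the first half (bars 1–8) ends with an imperfect authentic cadence, the second (bars 9–16) with a perfect authentic cadence — a large antecedent–consequent pair, i.e. a double period.
Phrase 3 begins with different material from phrase 1, making it contrasting.

contrasting double period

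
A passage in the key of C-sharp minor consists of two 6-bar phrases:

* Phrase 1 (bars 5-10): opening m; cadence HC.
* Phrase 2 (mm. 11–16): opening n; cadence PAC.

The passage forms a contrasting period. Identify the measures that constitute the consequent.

measures 11–16

The antecedent is the phrase ending with the weaker cadence (half cadence, phrase 1) and the consequent the one ending more conclusively (perfect authentic cadence, phrase 2); the consequent is measures 11-16.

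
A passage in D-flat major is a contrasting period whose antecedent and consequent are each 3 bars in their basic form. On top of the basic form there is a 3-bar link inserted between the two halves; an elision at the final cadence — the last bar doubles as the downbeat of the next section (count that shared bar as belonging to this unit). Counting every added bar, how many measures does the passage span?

Basic contrasting period: 3 + 3 = 6 bars.
6 (basic form) + 3 (link) = 9.
The elision shares a bar with the next section but does not change this unit's count.

9 measures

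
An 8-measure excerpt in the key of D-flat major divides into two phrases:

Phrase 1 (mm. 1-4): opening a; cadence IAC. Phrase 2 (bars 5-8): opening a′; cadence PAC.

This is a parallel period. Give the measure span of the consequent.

measures 5–8

The phrase ending with the weaker cadence (imperfect authentic cadence) is the antecedent; the one ending more conclusively (perfect authentic cadence) is the consequent. The consequent is measures 5–8.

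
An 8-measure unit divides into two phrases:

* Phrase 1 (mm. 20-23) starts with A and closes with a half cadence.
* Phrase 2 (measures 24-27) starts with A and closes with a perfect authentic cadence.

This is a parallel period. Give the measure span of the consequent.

measures 24–27

The phrase ending with the weaker cadence (half cadence) is the antecedent; the one ending more conclusively (perfect authentic cadence) is the consequent. The consequent is measures 24–27.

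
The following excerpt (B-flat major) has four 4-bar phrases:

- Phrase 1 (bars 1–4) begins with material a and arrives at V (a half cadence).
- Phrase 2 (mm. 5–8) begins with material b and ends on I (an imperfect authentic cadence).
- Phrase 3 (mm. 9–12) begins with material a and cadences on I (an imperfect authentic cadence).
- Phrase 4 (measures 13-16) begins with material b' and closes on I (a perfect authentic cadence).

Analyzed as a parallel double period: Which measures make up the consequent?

In a double period the four phrases pair into a large antecedent (phrases 1–2, ending imperfect authentic cadence) and a large consequent (phrases 3–4, ending perfect authentic cadence). The consequent spans mm. 9–16.

measures 9–16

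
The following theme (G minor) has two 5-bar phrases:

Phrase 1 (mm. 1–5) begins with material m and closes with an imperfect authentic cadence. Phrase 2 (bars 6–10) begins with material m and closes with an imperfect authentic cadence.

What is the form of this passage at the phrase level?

repeated phrase

Both phrases have the same opening (m) and the same cadence (imperfect authentic cadence): the second is a restatement, not a consequent, so this is a repeated phrase rather than a period.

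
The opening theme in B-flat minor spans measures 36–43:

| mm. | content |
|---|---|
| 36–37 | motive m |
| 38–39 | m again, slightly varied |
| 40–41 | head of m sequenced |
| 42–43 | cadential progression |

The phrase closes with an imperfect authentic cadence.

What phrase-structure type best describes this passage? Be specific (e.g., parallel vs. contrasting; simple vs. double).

sentence

Basic idea (measures 36-37) + its repetition (measures 38–39) form the presentation; fragmentation and cadence (bars 40–43) form the continuation — the 8-bar whole is a sentence.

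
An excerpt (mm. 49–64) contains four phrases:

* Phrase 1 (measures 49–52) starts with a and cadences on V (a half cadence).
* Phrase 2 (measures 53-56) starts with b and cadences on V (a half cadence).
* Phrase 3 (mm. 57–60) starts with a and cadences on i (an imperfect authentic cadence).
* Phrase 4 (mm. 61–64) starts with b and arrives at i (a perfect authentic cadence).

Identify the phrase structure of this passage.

Four phrases in two halves: the first half (bars 49–56) ends with a half cadence, the second (bars 57–64) with a perfect authentic cadence — a large antecedent–consequent pair, i.e. a double period.
Phrase 3 begins with the same material as phrase 1, making it parallel.

parallel double period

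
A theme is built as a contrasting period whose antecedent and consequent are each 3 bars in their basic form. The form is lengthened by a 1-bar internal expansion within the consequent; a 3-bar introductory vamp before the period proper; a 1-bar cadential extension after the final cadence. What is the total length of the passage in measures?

Basic contrasting period: 3 + 3 = 6 bars.
6 (basic form) + 1 (internal expansion) + 3 (introduction) + 1 (cadential extension) = 11.

11 measures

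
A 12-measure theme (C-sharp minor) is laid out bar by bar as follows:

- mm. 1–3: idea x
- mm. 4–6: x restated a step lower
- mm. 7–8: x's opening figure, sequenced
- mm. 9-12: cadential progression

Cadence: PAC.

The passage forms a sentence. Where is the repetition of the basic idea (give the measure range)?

measures 4–6

The presentation of a sentence is the basic idea (mm. 1–3) plus its repetition (mm. 4-6); the repetition of the basic idea is therefore measures 4–6.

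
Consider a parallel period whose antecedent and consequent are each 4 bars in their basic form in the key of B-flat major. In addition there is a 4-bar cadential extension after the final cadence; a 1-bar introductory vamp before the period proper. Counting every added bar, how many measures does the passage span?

Basic parallel period: 4 + 4 = 8 bars.
8 (basic form) + 4 (cadential extension) + 1 (introduction) = 13.

13 measures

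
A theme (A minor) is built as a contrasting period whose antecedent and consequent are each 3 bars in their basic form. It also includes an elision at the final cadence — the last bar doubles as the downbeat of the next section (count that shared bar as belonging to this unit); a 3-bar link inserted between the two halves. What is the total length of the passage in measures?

Basic contrasting period: 3 + 3 = 6 bars.
6 (basic form) + 3 (link) = 9.
The elision shares a bar with the next section but does not change this unit's count.

9 measures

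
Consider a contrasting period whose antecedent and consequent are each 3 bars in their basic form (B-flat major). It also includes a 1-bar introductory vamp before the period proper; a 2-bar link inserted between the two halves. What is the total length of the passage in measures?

Basic contrasting period: 3 + 3 = 6 bars.
6 (basic form) + 1 (introduction) + 2 (link) = 9.

9 measures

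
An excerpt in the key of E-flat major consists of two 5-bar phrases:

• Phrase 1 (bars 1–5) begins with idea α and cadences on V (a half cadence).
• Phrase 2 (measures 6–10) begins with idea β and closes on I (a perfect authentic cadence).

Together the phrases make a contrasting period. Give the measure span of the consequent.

measures 6–10

The phrase ending with the weaker cadence (half cadence) is the antecedent; the one ending more conclusively (perfect authentic cadence) is the consequent. The consequent is measures 6–10.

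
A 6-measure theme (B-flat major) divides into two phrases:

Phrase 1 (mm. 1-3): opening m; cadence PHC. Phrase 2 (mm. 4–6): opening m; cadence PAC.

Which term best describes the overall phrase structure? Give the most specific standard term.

parallel period

Phrase 1 ends with a Phrygian half cadence (weaker) and phrase 2 with a perfect authentic cadence (stronger): antecedent + consequent = a period.
The two phrases open with the same material (m / m), so the period is parallel.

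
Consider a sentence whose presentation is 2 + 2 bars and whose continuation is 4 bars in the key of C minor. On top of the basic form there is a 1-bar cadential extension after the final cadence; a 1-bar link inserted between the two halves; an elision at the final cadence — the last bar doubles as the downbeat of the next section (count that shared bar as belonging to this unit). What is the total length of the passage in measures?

Basic sentence: 2 + 2 + 4 = 8 bars.
8 (basic form) + 1 (cadential extension) + 1 (link) = 10.
The elision shares a bar with the next section but does not change this unit's count.

10 measures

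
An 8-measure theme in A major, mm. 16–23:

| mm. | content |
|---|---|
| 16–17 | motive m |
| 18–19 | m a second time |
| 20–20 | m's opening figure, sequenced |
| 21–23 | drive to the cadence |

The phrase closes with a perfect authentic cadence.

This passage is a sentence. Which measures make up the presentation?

measures 16–19

The presentation of a sentence is the basic idea (mm. 16–17) plus its repetition (measures 18-19); the presentation is therefore mm. 16–19.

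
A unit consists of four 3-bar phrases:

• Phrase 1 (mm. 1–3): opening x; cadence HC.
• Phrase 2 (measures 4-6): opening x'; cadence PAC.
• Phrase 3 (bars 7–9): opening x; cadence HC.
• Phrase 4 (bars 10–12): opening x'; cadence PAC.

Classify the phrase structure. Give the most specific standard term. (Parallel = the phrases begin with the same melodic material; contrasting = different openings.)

The cadence pattern HC–PAC–HC–PAC is weak–strong twice, and phrases 3–4 restate phrases 1–2: a period heard twice, not a double period (which would end weakly at phrase 2).

repeated period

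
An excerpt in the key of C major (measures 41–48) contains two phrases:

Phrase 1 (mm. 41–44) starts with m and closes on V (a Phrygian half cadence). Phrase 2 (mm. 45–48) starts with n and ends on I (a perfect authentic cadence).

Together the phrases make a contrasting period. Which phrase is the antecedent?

phrase 1

The phrase ending with the weaker cadence (Phrygian half cadence) is the antecedent; the one ending more conclusively (perfect authentic cadence) is the consequent. The antecedent is phrase 1.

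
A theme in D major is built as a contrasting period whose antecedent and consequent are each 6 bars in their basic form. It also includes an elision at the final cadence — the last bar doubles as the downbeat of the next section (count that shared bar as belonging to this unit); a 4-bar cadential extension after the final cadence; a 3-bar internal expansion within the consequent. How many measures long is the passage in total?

Basic contrasting period: 6 + 6 = 12 bars.
12 (basic form) + 4 (cadential extension) + 3 (internal expansion) = 19.
The elision shares a bar with the next section but does not change this unit's count.

19 measures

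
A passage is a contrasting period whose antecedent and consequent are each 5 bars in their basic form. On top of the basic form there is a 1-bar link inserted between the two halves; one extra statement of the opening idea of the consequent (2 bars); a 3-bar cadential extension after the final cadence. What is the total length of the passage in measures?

16 measures

Basic contrasting period: 5 + 5 = 10 bars.
10 (basic form) + 1 (link) + 2 (extra statement) + 3 (cadential extension) = 16.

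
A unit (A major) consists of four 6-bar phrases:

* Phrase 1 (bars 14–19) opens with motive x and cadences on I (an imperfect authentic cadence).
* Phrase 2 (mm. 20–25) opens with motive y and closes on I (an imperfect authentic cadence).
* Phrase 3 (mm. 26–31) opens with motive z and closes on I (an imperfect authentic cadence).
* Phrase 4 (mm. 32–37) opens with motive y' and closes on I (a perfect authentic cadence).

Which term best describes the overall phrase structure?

contrasting double period

Four phrases in two halves: the first half (mm. 14-25) ends with an imperfect authentic cadence, the second (bars 26–37) with a perfect authentic cadence — a large antecedent–consequent pair, i.e. a double period.
Phrase 3 begins with different material from phrase 1, making it contrasting.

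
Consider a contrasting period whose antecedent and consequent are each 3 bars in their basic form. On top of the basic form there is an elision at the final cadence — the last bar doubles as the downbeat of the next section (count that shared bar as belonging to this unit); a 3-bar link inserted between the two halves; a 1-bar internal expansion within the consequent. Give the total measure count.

Basic contrasting period: 3 + 3 = 6 bars.
6 (basic form) + 3 (link) + 1 (internal expansion) = 10.
The elision shares a bar with the next section but does not change this unit's count.

10 measures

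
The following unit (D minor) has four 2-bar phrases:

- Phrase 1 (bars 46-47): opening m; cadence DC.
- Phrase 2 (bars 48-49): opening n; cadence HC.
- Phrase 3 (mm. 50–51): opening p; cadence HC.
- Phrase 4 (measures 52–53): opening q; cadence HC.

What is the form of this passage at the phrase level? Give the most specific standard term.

phrase group

Phrase 4 ends with a half cadence, no stronger than phrase 2's half cadence, so the four phrases do not form a double period; nor do phrases 3–4 duplicate 1–2, so it is not a repeated period. With no phrase reaching a conclusive cadence, the passage is a phrase group.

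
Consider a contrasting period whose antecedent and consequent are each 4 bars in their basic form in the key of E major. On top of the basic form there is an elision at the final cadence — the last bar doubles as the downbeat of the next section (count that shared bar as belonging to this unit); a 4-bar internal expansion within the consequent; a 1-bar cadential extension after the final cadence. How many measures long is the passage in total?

Basic contrasting period: 4 + 4 = 8 bars.
8 (basic form) + 4 (internal expansion) + 1 (cadential extension) = 13.
The elision shares a bar with the next section but does not change this unit's count.

13 measures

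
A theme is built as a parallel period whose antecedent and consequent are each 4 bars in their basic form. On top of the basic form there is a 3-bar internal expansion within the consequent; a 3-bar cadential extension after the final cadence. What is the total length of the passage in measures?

14 measures

Basic parallel period: 4 + 4 = 8 bars.
8 (basic form) + 3 (internal expansion) + 3 (cadential extension) = 14.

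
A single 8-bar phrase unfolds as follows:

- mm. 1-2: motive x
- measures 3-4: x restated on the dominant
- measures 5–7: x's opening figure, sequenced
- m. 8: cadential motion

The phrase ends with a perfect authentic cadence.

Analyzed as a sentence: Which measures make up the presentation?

The presentation of a sentence is the basic idea (measures 1-2) plus its repetition (bars 3–4); the presentation is therefore mm. 1–4.

measures 1–4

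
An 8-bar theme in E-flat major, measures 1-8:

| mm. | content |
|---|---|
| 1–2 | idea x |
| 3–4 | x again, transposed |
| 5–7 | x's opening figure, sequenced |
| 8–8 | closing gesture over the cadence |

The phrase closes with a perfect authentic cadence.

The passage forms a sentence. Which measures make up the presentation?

measures 1–4

The presentation of a sentence is the basic idea (mm. 1–2) plus its repetition (measures 3–4); the presentation is therefore mm. 1–4.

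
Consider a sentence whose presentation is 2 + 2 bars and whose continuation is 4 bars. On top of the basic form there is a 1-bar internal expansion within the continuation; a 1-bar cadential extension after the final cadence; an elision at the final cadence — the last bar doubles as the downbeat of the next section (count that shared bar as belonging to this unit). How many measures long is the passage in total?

Basic sentence: 2 + 2 + 4 = 8 bars.
8 (basic form) + 1 (internal expansion) + 1 (cadential extension) = 10.
The elision shares a bar with the next section but does not change this unit's count.

10 measures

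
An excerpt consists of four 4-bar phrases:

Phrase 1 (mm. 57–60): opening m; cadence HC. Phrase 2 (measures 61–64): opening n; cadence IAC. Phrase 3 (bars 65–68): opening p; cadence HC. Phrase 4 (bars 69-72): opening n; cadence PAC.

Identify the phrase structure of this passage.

Four phrases in two halves: the first half (bars 57–64) ends with an imperfect authentic cadence, the second (mm. 65–72) with a perfect authentic cadence — a large antecedent–consequent pair, i.e. a double period.
Phrase 3 begins with different material from phrase 1, making it contrasting.

contrasting double period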